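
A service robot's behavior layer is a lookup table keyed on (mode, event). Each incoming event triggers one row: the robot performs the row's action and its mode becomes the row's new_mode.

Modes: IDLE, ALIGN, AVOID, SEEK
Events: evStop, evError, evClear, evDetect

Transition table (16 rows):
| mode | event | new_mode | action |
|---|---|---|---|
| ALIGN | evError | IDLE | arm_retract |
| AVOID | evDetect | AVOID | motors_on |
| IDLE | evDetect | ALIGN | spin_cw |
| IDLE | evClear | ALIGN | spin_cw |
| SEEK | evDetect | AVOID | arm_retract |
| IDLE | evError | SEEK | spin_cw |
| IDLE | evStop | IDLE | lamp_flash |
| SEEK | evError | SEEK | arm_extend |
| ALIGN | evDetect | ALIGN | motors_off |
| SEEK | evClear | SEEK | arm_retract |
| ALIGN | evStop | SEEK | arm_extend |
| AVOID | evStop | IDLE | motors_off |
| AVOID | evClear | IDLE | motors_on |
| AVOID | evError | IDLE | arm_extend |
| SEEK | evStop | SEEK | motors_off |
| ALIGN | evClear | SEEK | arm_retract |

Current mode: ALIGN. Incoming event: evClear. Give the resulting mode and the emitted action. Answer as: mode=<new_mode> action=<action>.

current mode = ALIGN; filter table to that mode:
  (ALIGN, evError) → (IDLE, arm_retract)
  (ALIGN, evDetect) → (ALIGN, motors_off)
  (ALIGN, evStop) → (SEEK, arm_extend)
  (ALIGN, evClear) → (SEEK, arm_retract)  ← event matches
event = evClear selects (SEEK, arm_retract)

mode=SEEK action=arm_retract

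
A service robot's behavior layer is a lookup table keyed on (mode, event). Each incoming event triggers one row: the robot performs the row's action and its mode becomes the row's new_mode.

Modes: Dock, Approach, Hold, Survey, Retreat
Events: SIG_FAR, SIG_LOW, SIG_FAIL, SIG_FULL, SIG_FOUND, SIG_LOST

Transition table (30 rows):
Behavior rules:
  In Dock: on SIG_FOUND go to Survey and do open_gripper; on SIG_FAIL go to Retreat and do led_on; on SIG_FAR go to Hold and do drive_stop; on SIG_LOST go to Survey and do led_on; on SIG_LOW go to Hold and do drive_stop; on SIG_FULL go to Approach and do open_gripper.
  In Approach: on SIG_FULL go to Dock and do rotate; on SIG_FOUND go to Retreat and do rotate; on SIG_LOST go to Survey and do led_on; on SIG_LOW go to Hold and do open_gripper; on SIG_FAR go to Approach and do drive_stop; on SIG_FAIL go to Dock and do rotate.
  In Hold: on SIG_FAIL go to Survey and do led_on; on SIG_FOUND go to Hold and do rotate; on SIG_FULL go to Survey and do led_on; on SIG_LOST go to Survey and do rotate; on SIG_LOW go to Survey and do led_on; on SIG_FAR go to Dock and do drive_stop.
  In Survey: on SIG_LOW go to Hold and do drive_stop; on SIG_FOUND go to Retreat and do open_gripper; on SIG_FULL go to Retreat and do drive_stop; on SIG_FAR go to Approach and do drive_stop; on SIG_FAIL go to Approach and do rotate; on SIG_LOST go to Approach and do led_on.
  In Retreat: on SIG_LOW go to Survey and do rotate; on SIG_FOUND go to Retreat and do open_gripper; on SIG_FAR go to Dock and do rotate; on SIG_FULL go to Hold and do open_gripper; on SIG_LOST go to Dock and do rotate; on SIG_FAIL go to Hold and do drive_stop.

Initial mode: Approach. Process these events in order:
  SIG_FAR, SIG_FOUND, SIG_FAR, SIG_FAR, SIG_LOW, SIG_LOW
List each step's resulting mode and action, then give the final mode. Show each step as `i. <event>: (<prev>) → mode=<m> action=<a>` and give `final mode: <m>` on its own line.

final mode: Hold

1. SIG_FAR: (Approach) → mode=Approach action=drive_stop
2. SIG_FOUND: (Approach) → mode=Retreat action=rotate
3. SIG_FAR: (Retreat) → mode=Dock action=rotate
4. SIG_FAR: (Dock) → mode=Hold action=drive_stop
5. SIG_LOW: (Hold) → mode=Survey action=led_on
6. SIG_LOW: (Survey) → mode=Hold action=drive_stop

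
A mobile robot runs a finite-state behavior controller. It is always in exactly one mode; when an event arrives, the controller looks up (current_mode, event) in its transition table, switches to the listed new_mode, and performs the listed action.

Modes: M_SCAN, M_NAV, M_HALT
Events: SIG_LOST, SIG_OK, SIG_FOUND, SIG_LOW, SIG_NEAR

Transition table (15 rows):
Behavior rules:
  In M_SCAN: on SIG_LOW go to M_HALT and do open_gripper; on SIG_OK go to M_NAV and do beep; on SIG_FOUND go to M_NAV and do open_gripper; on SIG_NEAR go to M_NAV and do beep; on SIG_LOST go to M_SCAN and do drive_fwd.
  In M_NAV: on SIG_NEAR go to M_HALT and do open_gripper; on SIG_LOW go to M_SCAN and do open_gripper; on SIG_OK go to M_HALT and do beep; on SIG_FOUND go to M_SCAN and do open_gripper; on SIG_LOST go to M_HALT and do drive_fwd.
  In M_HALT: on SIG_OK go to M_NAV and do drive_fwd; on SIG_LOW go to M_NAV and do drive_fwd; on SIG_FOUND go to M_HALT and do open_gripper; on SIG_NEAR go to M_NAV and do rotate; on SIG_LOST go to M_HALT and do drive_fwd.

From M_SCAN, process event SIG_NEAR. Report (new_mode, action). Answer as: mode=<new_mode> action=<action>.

mode=M_NAV action=beep

current mode = M_SCAN; filter table to that mode:
  (M_SCAN, SIG_LOW) → (M_HALT, open_gripper)
  (M_SCAN, SIG_OK) → (M_NAV, beep)
  (M_SCAN, SIG_FOUND) → (M_NAV, open_gripper)
  (M_SCAN, SIG_NEAR) → (M_NAV, beep)  ← event matches
  (M_SCAN, SIG_LOST) → (M_SCAN, drive_fwd)
event = SIG_NEAR selects (M_NAV, beep)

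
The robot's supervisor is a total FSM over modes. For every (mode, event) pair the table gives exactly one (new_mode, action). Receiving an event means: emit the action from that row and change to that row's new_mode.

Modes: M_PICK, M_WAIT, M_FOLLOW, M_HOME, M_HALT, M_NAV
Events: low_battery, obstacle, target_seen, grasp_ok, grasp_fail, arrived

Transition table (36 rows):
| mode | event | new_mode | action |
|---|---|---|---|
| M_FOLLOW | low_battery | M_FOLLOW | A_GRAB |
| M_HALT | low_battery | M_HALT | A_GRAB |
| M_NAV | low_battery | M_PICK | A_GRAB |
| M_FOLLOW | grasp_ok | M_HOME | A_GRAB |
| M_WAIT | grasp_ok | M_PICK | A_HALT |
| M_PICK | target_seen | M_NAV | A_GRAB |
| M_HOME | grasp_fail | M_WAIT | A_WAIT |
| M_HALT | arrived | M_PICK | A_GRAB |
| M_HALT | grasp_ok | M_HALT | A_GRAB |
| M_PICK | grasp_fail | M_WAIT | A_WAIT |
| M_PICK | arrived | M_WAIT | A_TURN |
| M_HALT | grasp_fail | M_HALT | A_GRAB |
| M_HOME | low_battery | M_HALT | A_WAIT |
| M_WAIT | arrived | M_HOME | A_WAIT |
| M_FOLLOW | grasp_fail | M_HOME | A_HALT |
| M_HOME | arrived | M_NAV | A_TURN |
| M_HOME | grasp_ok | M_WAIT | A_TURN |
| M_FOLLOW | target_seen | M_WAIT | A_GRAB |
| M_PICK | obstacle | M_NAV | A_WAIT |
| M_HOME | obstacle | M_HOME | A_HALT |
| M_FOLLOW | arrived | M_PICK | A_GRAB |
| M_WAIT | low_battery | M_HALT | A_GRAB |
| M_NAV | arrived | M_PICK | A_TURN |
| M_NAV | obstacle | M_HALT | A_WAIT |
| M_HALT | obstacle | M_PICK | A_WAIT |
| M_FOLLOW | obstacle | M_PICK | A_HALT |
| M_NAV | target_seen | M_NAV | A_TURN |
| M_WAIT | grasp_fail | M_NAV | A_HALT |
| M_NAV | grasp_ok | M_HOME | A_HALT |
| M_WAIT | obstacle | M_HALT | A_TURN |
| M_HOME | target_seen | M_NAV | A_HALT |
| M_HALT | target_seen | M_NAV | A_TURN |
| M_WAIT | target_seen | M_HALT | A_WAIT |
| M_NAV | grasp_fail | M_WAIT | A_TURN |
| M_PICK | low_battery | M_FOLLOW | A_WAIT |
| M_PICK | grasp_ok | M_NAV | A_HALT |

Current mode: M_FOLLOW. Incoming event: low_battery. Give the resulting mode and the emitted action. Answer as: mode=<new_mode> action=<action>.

mode=M_FOLLOW action=A_GRAB

current mode = M_FOLLOW; filter table to that mode:
  (M_FOLLOW, low_battery) → (M_FOLLOW, A_GRAB)  ← event matches
  (M_FOLLOW, grasp_ok) → (M_HOME, A_GRAB)
  (M_FOLLOW, grasp_fail) → (M_HOME, A_HALT)
  (M_FOLLOW, target_seen) → (M_WAIT, A_GRAB)
  (M_FOLLOW, arrived) → (M_PICK, A_GRAB)
  (M_FOLLOW, obstacle) → (M_PICK, A_HALT)
event = low_battery selects (M_FOLLOW, A_GRAB)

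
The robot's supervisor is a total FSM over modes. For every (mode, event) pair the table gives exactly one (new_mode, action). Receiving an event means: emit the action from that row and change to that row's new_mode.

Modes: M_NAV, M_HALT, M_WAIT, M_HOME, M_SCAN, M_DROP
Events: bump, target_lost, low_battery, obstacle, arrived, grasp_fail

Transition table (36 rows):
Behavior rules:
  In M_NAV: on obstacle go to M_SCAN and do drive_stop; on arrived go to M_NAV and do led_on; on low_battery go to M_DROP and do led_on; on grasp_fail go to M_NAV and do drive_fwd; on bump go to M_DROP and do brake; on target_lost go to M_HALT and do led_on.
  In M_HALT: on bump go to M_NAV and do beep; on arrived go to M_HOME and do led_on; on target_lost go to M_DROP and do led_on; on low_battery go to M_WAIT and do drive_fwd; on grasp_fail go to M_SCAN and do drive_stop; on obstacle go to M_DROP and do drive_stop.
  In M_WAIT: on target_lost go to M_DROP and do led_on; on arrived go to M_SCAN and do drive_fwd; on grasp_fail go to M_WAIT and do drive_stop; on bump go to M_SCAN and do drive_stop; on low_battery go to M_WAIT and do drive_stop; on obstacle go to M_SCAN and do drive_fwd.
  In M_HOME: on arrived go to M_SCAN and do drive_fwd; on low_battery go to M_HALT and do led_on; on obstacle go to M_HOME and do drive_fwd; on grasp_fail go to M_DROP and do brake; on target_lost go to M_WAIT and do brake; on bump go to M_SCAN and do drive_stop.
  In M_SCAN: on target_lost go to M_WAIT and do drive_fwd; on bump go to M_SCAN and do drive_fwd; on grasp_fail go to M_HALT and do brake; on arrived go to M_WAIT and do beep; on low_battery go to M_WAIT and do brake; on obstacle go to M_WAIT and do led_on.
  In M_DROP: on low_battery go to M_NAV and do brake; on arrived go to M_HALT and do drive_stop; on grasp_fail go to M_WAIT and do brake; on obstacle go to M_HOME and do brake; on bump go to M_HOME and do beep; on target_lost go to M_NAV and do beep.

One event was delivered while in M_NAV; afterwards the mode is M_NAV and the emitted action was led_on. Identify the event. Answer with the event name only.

arrived

try bump: (M_NAV, bump) → (M_DROP, brake)
try target_lost: (M_NAV, target_lost) → (M_HALT, led_on)
try low_battery: (M_NAV, low_battery) → (M_DROP, led_on)
try obstacle: (M_NAV, obstacle) → (M_SCAN, drive_stop)
try arrived: (M_NAV, arrived) → (M_NAV, led_on)  ← matches
try grasp_fail: (M_NAV, grasp_fail) → (M_NAV, drive_fwd)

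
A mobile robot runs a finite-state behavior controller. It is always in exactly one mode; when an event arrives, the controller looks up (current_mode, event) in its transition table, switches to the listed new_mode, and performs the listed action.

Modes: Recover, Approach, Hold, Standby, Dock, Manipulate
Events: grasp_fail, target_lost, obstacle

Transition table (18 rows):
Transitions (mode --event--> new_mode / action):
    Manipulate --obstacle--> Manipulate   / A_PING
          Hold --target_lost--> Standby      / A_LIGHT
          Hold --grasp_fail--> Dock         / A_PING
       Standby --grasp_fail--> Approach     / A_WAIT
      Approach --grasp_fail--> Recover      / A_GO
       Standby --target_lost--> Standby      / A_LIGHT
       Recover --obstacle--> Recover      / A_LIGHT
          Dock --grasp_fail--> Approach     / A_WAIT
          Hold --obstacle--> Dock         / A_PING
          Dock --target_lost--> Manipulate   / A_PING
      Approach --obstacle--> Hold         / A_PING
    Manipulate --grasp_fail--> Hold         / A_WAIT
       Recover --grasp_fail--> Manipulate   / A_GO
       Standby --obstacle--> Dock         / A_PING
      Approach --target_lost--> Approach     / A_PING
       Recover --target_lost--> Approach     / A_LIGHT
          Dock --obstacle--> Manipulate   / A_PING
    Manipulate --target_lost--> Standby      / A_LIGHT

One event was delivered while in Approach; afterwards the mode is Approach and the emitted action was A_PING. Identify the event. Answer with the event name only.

try grasp_fail: (Approach, grasp_fail) → (Recover, A_GO)
try target_lost: (Approach, target_lost) → (Approach, A_PING)  ← matches
try obstacle: (Approach, obstacle) → (Hold, A_PING)

target_lost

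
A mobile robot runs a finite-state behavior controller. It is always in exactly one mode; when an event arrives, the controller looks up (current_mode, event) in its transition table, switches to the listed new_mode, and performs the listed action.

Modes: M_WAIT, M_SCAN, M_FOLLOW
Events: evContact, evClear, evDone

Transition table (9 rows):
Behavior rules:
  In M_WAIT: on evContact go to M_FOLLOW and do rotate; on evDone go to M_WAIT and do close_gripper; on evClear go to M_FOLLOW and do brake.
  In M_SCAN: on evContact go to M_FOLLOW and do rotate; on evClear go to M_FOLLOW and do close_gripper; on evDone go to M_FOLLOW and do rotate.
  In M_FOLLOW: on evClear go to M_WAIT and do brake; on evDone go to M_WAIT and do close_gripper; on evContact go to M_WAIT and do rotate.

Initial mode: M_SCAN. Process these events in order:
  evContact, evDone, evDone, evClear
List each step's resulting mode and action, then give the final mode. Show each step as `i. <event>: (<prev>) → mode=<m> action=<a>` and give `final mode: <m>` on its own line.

final mode: M_FOLLOW

1. evContact: (M_SCAN) → mode=M_FOLLOW action=rotate
2. evDone: (M_FOLLOW) → mode=M_WAIT action=close_gripper
3. evDone: (M_WAIT) → mode=M_WAIT action=close_gripper
4. evClear: (M_WAIT) → mode=M_FOLLOW action=brake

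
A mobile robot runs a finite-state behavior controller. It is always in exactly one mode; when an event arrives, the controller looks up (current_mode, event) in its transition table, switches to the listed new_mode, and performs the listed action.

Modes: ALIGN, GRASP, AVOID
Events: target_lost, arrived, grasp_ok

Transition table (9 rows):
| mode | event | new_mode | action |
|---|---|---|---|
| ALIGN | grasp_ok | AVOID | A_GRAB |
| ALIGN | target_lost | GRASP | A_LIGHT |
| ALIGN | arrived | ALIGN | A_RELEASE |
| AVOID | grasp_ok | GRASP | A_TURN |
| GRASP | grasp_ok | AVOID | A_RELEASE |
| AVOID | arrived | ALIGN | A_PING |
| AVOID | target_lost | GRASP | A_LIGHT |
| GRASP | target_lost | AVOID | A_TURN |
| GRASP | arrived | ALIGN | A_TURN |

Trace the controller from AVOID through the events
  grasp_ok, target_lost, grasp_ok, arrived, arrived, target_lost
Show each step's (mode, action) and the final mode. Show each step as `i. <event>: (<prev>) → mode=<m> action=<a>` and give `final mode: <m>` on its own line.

final mode: GRASP

1. grasp_ok: (AVOID) → mode=GRASP action=A_TURN
2. target_lost: (GRASP) → mode=AVOID action=A_TURN
3. grasp_ok: (AVOID) → mode=GRASP action=A_TURN
4. arrived: (GRASP) → mode=ALIGN action=A_TURN
5. arrived: (ALIGN) → mode=ALIGN action=A_RELEASE
6. target_lost: (ALIGN) → mode=GRASP action=A_LIGHT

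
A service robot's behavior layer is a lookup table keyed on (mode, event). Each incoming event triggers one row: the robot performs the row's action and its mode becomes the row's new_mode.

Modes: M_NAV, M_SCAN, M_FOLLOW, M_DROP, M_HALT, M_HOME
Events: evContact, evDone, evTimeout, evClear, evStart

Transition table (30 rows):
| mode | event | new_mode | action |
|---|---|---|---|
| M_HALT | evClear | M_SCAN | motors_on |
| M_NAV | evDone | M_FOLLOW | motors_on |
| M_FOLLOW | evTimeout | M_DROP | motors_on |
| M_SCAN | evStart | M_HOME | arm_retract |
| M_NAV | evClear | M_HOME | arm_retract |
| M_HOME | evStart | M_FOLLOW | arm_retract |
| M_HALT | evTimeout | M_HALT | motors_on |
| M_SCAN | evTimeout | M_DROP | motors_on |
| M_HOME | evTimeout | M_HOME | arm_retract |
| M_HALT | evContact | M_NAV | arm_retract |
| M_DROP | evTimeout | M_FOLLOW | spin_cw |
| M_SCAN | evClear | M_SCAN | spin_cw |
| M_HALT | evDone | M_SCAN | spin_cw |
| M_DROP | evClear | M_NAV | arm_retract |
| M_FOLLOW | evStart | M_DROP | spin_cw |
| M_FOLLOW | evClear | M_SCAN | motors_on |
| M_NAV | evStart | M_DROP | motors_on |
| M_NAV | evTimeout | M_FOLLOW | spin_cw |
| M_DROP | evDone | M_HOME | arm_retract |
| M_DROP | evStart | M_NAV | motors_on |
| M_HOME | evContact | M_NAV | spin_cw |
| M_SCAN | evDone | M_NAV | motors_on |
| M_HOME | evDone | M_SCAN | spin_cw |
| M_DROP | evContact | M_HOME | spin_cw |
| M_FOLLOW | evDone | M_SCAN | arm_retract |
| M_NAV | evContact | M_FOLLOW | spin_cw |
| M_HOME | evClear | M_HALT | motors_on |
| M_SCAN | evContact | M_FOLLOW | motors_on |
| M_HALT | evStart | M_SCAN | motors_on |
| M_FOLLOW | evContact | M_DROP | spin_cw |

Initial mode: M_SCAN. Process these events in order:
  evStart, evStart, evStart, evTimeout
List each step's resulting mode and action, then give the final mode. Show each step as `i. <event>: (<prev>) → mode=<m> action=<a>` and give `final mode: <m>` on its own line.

1. evStart: (M_SCAN) → mode=M_HOME action=arm_retract
2. evStart: (M_HOME) → mode=M_FOLLOW action=arm_retract
3. evStart: (M_FOLLOW) → mode=M_DROP action=spin_cw
4. evTimeout: (M_DROP) → mode=M_FOLLOW action=spin_cw

final mode: M_FOLLOW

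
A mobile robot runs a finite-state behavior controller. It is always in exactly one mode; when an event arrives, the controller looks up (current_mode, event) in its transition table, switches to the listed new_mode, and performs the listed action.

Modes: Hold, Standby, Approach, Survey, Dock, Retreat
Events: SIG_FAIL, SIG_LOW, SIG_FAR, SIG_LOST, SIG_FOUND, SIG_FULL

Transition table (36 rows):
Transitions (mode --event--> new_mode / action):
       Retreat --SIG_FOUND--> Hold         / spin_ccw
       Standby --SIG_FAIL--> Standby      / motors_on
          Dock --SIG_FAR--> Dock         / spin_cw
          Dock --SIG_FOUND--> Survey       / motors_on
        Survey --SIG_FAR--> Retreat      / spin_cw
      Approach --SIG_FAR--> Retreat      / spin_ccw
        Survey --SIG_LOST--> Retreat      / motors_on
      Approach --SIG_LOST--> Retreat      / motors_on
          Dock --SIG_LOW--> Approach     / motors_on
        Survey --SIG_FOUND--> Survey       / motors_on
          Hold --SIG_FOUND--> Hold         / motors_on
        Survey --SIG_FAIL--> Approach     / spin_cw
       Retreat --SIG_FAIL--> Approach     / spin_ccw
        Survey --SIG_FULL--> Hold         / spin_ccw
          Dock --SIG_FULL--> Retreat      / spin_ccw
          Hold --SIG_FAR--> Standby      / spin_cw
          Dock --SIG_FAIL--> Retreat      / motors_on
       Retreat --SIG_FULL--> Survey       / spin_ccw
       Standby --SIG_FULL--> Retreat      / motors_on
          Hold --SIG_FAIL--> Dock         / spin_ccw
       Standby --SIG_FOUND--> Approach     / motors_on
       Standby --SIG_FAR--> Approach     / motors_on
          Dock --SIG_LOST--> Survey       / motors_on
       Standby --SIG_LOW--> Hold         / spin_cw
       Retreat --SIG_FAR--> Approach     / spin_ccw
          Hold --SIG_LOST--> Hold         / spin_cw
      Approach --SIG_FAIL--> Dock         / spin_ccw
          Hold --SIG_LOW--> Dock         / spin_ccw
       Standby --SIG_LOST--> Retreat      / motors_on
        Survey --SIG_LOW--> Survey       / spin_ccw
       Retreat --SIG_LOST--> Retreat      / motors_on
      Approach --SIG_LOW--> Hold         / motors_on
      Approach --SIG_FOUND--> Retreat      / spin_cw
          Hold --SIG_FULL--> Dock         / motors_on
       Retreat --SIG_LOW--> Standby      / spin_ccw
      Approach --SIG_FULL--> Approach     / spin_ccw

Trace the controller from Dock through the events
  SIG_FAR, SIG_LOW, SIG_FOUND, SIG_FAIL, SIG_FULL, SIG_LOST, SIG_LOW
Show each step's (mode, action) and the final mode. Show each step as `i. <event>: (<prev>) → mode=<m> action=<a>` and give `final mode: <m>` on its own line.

1. SIG_FAR: (Dock) → mode=Dock action=spin_cw
2. SIG_LOW: (Dock) → mode=Approach action=motors_on
3. SIG_FOUND: (Approach) → mode=Retreat action=spin_cw
4. SIG_FAIL: (Retreat) → mode=Approach action=spin_ccw
5. SIG_FULL: (Approach) → mode=Approach action=spin_ccw
6. SIG_LOST: (Approach) → mode=Retreat action=motors_on
7. SIG_LOW: (Retreat) → mode=Standby action=spin_ccw

final mode: Standby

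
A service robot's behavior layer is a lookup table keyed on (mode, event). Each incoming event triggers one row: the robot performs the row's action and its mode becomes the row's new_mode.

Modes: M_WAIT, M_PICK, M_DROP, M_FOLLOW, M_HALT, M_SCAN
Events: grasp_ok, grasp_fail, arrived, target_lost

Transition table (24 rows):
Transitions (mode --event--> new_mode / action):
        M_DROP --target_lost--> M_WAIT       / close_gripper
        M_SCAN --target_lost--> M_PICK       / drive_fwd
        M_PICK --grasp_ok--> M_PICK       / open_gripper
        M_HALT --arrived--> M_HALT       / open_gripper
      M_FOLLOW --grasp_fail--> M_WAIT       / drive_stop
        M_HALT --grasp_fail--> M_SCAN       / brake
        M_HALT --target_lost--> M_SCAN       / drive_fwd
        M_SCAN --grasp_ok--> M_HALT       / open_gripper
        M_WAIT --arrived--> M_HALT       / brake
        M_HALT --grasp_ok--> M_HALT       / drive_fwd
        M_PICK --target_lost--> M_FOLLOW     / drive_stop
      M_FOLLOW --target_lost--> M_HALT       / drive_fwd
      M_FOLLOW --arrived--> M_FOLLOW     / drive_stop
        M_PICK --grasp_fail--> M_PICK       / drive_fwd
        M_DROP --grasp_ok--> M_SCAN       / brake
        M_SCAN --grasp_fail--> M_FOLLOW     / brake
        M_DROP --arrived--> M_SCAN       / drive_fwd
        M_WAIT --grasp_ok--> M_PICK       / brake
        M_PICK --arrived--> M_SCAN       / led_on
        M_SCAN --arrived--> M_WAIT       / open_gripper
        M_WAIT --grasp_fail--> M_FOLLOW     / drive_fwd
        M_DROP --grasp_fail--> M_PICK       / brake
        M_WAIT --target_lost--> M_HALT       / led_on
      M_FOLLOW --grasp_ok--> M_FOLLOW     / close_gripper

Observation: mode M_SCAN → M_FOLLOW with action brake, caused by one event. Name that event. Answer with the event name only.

grasp_fail

try grasp_ok: (M_SCAN, grasp_ok) → (M_HALT, open_gripper)
try grasp_fail: (M_SCAN, grasp_fail) → (M_FOLLOW, brake)  ← matches
try arrived: (M_SCAN, arrived) → (M_WAIT, open_gripper)
try target_lost: (M_SCAN, target_lost) → (M_PICK, drive_fwd)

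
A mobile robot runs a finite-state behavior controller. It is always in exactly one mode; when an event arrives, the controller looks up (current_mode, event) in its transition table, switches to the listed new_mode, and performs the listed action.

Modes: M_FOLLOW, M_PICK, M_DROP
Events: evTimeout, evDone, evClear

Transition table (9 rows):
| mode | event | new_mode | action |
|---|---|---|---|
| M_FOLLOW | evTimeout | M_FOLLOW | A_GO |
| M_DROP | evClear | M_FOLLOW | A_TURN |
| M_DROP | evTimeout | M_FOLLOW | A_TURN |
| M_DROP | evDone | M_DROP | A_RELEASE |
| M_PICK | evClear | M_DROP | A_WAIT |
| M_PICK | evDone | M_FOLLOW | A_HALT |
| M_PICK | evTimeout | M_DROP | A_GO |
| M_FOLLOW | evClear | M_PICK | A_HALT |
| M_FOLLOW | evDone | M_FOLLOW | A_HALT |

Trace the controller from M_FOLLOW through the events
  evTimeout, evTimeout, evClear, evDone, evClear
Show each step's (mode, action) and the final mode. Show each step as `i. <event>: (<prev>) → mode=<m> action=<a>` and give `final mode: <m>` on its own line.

final mode: M_PICK

1. evTimeout: (M_FOLLOW) → mode=M_FOLLOW action=A_GO
2. evTimeout: (M_FOLLOW) → mode=M_FOLLOW action=A_GO
3. evClear: (M_FOLLOW) → mode=M_PICK action=A_HALT
4. evDone: (M_PICK) → mode=M_FOLLOW action=A_HALT
5. evClear: (M_FOLLOW) → mode=M_PICK action=A_HALT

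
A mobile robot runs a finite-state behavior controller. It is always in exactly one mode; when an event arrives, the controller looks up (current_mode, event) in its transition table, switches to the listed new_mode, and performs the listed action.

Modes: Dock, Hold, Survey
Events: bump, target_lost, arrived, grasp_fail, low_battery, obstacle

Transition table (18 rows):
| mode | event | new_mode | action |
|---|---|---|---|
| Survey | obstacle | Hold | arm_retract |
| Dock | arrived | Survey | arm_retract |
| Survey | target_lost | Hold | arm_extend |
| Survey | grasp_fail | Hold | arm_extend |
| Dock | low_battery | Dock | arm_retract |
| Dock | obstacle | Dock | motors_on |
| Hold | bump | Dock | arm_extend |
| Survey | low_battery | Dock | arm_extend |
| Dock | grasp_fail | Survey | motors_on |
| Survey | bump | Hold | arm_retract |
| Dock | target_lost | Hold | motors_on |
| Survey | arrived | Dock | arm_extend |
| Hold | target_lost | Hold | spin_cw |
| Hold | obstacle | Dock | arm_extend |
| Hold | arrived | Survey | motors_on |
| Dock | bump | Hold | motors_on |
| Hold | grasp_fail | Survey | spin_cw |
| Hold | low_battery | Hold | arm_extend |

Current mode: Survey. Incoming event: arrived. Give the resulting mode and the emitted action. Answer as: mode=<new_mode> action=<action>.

current mode = Survey; filter table to that mode:
  (Survey, obstacle) → (Hold, arm_retract)
  (Survey, target_lost) → (Hold, arm_extend)
  (Survey, grasp_fail) → (Hold, arm_extend)
  (Survey, low_battery) → (Dock, arm_extend)
  (Survey, bump) → (Hold, arm_retract)
  (Survey, arrived) → (Dock, arm_extend)  ← event matches
event = arrived selects (Dock, arm_extend)

mode=Dock action=arm_extend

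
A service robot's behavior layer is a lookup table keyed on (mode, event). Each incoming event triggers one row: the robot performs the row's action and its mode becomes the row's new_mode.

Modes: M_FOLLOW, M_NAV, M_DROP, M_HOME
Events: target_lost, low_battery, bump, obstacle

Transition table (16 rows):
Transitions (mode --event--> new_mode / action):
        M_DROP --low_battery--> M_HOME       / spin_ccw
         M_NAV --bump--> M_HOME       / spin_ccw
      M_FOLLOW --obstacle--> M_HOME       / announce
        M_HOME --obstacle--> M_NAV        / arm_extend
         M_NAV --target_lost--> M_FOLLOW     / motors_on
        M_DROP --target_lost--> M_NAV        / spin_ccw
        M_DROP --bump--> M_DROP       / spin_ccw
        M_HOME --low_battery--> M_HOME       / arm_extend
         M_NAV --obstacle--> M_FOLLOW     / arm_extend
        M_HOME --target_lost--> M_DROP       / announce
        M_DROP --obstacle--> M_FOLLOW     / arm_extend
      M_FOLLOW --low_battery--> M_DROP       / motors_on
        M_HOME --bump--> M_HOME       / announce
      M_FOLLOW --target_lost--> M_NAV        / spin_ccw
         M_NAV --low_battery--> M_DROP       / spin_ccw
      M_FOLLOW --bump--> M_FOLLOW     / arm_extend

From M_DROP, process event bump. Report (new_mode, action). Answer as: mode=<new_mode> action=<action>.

mode=M_DROP action=spin_ccw

current mode = M_DROP; filter table to that mode:
  (M_DROP, low_battery) → (M_HOME, spin_ccw)
  (M_DROP, target_lost) → (M_NAV, spin_ccw)
  (M_DROP, bump) → (M_DROP, spin_ccw)  ← event matches
  (M_DROP, obstacle) → (M_FOLLOW, arm_extend)
event = bump selects (M_DROP, spin_ccw)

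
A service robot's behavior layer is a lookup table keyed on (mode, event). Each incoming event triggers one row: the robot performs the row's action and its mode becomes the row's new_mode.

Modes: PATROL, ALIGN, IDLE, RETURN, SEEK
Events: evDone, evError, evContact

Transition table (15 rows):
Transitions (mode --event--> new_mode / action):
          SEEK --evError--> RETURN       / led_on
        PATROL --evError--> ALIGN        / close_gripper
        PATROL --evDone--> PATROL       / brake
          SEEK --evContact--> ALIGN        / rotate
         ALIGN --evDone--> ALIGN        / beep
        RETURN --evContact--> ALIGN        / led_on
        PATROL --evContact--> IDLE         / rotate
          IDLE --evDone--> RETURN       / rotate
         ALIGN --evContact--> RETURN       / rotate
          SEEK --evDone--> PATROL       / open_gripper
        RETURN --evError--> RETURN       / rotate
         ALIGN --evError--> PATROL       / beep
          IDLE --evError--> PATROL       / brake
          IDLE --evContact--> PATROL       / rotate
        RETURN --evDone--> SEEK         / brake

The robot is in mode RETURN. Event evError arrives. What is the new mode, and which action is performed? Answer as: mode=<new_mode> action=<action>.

mode=RETURN action=rotate

current mode = RETURN; filter table to that mode:
  (RETURN, evContact) → (ALIGN, led_on)
  (RETURN, evError) → (RETURN, rotate)  ← event matches
  (RETURN, evDone) → (SEEK, brake)
event = evError selects (RETURN, rotate)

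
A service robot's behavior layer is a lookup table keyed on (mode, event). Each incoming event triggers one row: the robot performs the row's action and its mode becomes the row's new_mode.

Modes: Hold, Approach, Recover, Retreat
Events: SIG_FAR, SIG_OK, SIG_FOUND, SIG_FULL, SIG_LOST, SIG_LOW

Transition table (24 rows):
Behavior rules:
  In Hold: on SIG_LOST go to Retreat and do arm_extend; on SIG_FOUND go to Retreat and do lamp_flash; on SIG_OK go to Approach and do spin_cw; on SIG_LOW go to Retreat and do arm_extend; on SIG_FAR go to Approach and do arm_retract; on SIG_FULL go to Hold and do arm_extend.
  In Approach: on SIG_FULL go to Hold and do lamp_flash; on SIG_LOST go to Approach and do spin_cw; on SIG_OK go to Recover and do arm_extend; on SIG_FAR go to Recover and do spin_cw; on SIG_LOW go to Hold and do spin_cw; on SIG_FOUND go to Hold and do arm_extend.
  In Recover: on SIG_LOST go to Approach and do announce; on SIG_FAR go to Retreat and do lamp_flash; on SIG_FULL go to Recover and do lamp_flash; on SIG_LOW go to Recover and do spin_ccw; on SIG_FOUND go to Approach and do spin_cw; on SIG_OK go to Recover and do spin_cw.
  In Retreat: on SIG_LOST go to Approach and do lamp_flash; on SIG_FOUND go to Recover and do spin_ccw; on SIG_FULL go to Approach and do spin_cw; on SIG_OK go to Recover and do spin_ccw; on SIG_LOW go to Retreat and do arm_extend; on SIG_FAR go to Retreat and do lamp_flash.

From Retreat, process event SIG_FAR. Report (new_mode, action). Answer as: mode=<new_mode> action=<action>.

current mode = Retreat; filter table to that mode:
  (Retreat, SIG_LOST) → (Approach, lamp_flash)
  (Retreat, SIG_FOUND) → (Recover, spin_ccw)
  (Retreat, SIG_FULL) → (Approach, spin_cw)
  (Retreat, SIG_OK) → (Recover, spin_ccw)
  (Retreat, SIG_LOW) → (Retreat, arm_extend)
  (Retreat, SIG_FAR) → (Retreat, lamp_flash)  ← event matches
event = SIG_FAR selects (Retreat, lamp_flash)

mode=Retreat action=lamp_flash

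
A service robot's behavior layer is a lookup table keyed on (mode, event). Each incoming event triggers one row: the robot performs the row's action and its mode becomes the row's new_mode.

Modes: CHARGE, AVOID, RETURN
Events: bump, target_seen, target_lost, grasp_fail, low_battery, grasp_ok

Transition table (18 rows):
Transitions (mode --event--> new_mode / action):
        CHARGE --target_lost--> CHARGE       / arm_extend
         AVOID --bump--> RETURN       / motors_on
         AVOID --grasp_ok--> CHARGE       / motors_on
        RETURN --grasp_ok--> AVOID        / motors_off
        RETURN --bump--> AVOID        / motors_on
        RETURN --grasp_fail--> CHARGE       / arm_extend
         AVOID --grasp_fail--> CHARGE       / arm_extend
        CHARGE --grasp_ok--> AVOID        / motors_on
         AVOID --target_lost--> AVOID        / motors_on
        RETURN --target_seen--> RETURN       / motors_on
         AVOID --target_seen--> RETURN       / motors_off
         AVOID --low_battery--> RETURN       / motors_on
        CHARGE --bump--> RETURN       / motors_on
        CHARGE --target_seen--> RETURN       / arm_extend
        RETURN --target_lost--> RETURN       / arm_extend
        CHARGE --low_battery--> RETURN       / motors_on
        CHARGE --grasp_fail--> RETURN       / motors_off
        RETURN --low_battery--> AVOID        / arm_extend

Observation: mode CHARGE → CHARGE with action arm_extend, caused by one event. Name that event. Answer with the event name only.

target_lost

try bump: (CHARGE, bump) → (RETURN, motors_on)
try target_seen: (CHARGE, target_seen) → (RETURN, arm_extend)
try target_lost: (CHARGE, target_lost) → (CHARGE, arm_extend)  ← matches
try grasp_fail: (CHARGE, grasp_fail) → (RETURN, motors_off)
try low_battery: (CHARGE, low_battery) → (RETURN, motors_on)
try grasp_ok: (CHARGE, grasp_ok) → (AVOID, motors_on)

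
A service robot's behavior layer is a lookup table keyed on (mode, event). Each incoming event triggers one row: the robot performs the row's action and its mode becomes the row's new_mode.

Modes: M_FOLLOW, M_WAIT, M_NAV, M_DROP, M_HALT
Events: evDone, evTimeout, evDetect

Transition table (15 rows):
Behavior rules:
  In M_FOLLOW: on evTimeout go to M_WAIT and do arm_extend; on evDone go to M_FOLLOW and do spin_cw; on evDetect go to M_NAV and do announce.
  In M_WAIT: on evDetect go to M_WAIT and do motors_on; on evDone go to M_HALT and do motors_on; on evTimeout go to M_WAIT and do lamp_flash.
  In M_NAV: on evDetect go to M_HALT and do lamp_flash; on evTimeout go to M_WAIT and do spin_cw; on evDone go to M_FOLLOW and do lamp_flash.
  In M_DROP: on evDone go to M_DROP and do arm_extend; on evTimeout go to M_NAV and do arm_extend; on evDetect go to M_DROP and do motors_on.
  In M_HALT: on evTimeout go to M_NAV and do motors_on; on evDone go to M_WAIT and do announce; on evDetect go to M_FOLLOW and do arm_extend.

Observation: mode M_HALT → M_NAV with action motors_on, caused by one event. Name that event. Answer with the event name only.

try evDone: (M_HALT, evDone) → (M_WAIT, announce)
try evTimeout: (M_HALT, evTimeout) → (M_NAV, motors_on)  ← matches
try evDetect: (M_HALT, evDetect) → (M_FOLLOW, arm_extend)

evTimeout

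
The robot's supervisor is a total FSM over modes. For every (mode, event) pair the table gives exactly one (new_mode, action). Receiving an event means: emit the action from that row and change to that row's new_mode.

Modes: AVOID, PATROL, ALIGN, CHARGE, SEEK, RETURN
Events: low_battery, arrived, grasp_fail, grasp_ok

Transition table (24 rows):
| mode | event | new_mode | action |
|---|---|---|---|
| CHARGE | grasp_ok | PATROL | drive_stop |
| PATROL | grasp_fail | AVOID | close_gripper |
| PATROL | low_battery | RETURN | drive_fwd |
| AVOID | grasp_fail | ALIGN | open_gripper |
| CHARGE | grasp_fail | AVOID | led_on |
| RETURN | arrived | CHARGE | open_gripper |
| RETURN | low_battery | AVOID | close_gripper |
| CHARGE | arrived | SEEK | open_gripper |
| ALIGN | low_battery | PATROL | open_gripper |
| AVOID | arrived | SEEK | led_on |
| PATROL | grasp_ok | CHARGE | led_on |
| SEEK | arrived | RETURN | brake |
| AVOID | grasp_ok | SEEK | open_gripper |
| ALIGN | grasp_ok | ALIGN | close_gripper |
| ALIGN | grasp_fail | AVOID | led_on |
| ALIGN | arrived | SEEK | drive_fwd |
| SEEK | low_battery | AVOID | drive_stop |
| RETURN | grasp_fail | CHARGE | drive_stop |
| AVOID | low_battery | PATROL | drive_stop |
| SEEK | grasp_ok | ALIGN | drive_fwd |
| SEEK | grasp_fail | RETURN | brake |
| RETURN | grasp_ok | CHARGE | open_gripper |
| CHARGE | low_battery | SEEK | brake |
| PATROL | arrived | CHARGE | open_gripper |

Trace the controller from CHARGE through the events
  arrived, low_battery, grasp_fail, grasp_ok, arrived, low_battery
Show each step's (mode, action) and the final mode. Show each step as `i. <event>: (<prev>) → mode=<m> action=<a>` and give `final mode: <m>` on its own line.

final mode: AVOID

1. arrived: (CHARGE) → mode=SEEK action=open_gripper
2. low_battery: (SEEK) → mode=AVOID action=drive_stop
3. grasp_fail: (AVOID) → mode=ALIGN action=open_gripper
4. grasp_ok: (ALIGN) → mode=ALIGN action=close_gripper
5. arrived: (ALIGN) → mode=SEEK action=drive_fwd
6. low_battery: (SEEK) → mode=AVOID action=drive_stop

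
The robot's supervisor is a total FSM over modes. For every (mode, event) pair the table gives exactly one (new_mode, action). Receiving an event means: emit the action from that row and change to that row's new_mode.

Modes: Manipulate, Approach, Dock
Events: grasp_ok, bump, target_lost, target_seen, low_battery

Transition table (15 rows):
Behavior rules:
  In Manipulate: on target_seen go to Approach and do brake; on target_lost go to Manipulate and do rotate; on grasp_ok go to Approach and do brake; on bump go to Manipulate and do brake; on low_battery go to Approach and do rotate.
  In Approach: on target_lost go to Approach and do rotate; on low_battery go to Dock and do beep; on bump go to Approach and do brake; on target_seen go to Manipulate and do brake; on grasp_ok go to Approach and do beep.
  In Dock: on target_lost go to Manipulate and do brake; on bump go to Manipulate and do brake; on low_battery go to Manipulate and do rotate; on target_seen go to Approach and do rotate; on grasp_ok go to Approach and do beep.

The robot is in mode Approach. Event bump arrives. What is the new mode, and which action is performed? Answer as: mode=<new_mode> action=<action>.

current mode = Approach; filter table to that mode:
  (Approach, target_lost) → (Approach, rotate)
  (Approach, low_battery) → (Dock, beep)
  (Approach, bump) → (Approach, brake)  ← event matches
  (Approach, target_seen) → (Manipulate, brake)
  (Approach, grasp_ok) → (Approach, beep)
event = bump selects (Approach, brake)

mode=Approach action=brake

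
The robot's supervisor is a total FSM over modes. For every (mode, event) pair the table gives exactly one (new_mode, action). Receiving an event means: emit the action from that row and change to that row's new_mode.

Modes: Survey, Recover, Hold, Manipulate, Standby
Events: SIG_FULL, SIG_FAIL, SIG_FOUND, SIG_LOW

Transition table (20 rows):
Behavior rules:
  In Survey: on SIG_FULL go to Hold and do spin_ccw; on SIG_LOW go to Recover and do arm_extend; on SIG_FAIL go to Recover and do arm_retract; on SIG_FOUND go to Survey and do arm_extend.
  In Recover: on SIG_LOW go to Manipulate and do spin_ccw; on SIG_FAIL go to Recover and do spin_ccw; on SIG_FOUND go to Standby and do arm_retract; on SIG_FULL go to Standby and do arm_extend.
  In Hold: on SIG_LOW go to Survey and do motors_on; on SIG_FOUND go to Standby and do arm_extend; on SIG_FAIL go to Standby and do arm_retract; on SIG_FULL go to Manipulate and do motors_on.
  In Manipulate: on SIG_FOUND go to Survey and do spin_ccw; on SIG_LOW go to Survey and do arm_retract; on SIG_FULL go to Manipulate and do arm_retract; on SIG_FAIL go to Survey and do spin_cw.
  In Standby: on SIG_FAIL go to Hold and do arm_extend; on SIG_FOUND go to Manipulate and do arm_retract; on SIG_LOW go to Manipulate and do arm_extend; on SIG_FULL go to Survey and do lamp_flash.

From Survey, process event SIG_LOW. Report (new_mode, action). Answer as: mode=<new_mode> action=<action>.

current mode = Survey; filter table to that mode:
  (Survey, SIG_FULL) → (Hold, spin_ccw)
  (Survey, SIG_LOW) → (Recover, arm_extend)  ← event matches
  (Survey, SIG_FAIL) → (Recover, arm_retract)
  (Survey, SIG_FOUND) → (Survey, arm_extend)
event = SIG_LOW selects (Recover, arm_extend)

mode=Recover action=arm_extend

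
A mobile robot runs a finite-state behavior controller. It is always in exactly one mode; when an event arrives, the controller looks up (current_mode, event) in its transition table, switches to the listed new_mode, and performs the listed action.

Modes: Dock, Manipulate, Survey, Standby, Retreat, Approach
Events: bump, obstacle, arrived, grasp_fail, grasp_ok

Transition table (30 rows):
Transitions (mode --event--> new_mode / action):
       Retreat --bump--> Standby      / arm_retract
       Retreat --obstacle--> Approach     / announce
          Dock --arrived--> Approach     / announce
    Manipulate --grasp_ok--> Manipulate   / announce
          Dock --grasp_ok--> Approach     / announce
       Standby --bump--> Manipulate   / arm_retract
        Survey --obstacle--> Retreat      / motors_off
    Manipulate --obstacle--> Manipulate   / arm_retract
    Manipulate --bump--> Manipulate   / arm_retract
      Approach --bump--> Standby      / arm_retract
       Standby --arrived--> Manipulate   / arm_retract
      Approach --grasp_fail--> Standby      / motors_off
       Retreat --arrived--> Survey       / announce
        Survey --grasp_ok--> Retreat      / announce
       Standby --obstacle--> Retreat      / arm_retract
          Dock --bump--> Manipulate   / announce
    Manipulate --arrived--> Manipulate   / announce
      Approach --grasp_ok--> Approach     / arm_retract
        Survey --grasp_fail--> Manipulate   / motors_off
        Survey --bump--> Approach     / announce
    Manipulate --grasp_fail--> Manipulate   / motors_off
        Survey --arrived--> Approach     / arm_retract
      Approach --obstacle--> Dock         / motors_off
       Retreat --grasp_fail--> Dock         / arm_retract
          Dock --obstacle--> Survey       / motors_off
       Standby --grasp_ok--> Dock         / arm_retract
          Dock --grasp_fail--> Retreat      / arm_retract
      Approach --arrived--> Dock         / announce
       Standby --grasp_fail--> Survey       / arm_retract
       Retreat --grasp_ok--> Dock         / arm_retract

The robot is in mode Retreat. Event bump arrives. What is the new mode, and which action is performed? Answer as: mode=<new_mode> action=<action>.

mode=Standby action=arm_retract

current mode = Retreat; filter table to that mode:
  (Retreat, bump) → (Standby, arm_retract)  ← event matches
  (Retreat, obstacle) → (Approach, announce)
  (Retreat, arrived) → (Survey, announce)
  (Retreat, grasp_fail) → (Dock, arm_retract)
  (Retreat, grasp_ok) → (Dock, arm_retract)
event = bump selects (Standby, arm_retract)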